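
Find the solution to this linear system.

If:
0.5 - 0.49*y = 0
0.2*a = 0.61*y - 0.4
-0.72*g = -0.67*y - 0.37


Then:
a = 1.11
g = 1.46
y = 1.02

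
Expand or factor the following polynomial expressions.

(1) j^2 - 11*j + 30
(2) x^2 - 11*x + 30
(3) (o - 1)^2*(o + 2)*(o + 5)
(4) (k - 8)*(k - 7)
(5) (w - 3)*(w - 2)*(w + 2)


(1) = (j - 6)*(j - 5)
(2) = (x - 6)*(x - 5)
(3) = o^4 + 5*o^3 - 3*o^2 - 13*o + 10
(4) = k^2 - 15*k + 56
(5) = w^3 - 3*w^2 - 4*w + 12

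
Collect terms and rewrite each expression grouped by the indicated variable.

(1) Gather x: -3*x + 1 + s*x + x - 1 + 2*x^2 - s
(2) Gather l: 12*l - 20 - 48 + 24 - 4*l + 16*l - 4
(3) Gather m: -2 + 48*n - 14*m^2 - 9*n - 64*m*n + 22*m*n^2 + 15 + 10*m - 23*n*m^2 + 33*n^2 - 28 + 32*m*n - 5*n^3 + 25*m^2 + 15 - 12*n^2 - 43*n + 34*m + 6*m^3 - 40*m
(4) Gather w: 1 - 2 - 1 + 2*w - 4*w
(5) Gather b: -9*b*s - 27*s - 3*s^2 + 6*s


(1) = -s + 2*x^2 + x*(s - 2)
(2) = 24*l - 48
(3) = 6*m^3 + m^2*(11 - 23*n) + m*(22*n^2 - 32*n + 4) - 5*n^3 + 21*n^2 - 4*n
(4) = -2*w - 2
(5) = -9*b*s - 3*s^2 - 21*s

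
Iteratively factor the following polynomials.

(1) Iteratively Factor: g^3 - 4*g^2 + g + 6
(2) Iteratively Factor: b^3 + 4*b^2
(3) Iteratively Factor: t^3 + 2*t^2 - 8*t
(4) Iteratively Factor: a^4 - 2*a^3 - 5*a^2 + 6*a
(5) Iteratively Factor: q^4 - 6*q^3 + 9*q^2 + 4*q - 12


(1) = (g - 2)*(g^2 - 2*g - 3) = (g - 3)*(g - 2)*(g + 1)
(2) = (b)*(b^2 + 4*b) = b^2*(b + 4)
(3) = (t)*(t^2 + 2*t - 8) = t*(t - 2)*(t + 4)
(4) = (a - 1)*(a^3 - a^2 - 6*a) = (a - 3)*(a - 1)*(a^2 + 2*a) = a*(a - 3)*(a - 1)*(a + 2)
(5) = (q + 1)*(q^3 - 7*q^2 + 16*q - 12) = (q - 2)*(q + 1)*(q^2 - 5*q + 6) = (q - 3)*(q - 2)*(q + 1)*(q - 2)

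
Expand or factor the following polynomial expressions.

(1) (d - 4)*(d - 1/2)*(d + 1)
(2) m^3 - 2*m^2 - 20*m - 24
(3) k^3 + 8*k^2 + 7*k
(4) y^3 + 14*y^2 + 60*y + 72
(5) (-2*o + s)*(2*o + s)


(1) = d^3 - 7*d^2/2 - 5*d/2 + 2
(2) = (m - 6)*(m + 2)^2
(3) = k*(k + 1)*(k + 7)
(4) = (y + 2)*(y + 6)^2
(5) = -4*o^2 + s^2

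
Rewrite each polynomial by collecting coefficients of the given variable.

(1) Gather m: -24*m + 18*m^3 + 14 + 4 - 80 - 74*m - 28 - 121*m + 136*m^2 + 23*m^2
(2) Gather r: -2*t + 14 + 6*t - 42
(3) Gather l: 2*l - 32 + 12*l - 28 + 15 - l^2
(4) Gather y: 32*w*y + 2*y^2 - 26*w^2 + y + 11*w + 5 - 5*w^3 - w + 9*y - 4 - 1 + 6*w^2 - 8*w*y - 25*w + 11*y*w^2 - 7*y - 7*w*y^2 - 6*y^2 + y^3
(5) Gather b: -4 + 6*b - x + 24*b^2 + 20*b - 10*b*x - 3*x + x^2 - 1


(1) = 18*m^3 + 159*m^2 - 219*m - 90
(2) = 4*t - 28
(3) = -l^2 + 14*l - 45
(4) = -5*w^3 - 20*w^2 - 15*w + y^3 + y^2*(-7*w - 4) + y*(11*w^2 + 24*w + 3)
(5) = 24*b^2 + b*(26 - 10*x) + x^2 - 4*x - 5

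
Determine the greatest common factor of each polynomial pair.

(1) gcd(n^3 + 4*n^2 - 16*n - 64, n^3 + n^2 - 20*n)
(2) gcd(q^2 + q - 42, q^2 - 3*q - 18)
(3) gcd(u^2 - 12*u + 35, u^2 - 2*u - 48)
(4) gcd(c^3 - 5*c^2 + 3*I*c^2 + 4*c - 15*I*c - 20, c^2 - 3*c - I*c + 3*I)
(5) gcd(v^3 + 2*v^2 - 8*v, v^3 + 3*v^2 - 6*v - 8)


(1) = gcd((n - 4)*(n + 4)^2, n*(n - 4)*(n + 5)) = n - 4
(2) = q - 6
(3) = gcd((u - 7)*(u - 5), (u - 8)*(u + 6)) = 1
(4) = gcd((c - 5)*(c - I)*(c + 4*I), (c - 3)*(c - I)) = c - I
(5) = v^2 + 2*v - 8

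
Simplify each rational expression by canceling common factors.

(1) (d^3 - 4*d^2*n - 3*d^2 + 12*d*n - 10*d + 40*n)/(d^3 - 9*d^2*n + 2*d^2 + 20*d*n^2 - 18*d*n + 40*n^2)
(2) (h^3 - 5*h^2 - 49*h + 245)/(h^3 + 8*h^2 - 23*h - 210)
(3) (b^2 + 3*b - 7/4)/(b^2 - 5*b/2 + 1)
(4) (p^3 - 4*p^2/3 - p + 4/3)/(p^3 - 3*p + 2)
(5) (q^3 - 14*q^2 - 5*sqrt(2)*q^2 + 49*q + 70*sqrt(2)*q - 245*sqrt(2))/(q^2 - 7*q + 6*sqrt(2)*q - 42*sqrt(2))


(1) = (d - 5)/(d - 5*n)
(2) = (h - 7)/(h + 6)
(3) = (2*b + 7)/(2*b - 4)
(4) = (3*p^2 - p - 4)/(3*p^2 + 3*p - 6)
(5) = (q^2 + q*(-5*sqrt(2) - 7) + 35*sqrt(2))/(q + 6*sqrt(2))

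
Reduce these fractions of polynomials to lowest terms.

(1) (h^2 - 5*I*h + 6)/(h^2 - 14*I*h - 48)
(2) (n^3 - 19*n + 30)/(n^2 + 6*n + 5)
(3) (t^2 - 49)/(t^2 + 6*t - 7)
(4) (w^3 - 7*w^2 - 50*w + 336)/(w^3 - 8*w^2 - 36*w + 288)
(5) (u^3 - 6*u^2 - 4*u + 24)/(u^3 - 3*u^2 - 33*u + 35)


(1) = (h + I)/(h - 8*I)
(2) = (n^2 - 5*n + 6)/(n + 1)
(3) = (t - 7)/(t - 1)
(4) = (w + 7)/(w + 6)
(5) = (u^3 - 6*u^2 - 4*u + 24)/(u^3 - 3*u^2 - 33*u + 35)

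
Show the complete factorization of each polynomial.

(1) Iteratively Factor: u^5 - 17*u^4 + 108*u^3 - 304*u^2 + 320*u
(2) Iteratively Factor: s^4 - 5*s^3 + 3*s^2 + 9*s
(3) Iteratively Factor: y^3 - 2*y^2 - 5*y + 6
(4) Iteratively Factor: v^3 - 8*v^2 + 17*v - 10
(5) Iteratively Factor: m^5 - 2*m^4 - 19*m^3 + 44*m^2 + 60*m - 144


(1) = (u)*(u^4 - 17*u^3 + 108*u^2 - 304*u + 320) = u*(u - 4)*(u^3 - 13*u^2 + 56*u - 80) = u*(u - 4)^2*(u^2 - 9*u + 20) = u*(u - 5)*(u - 4)^2*(u - 4)
(2) = (s + 1)*(s^3 - 6*s^2 + 9*s) = (s - 3)*(s + 1)*(s^2 - 3*s) = s*(s - 3)*(s + 1)*(s - 3)
(3) = (y - 1)*(y^2 - y - 6) = (y - 3)*(y - 1)*(y + 2)
(4) = (v - 5)*(v^2 - 3*v + 2) = (v - 5)*(v - 1)*(v - 2)
(5) = (m + 4)*(m^4 - 6*m^3 + 5*m^2 + 24*m - 36) = (m - 2)*(m + 4)*(m^3 - 4*m^2 - 3*m + 18) = (m - 2)*(m + 2)*(m + 4)*(m^2 - 6*m + 9) = (m - 3)*(m - 2)*(m + 2)*(m + 4)*(m - 3)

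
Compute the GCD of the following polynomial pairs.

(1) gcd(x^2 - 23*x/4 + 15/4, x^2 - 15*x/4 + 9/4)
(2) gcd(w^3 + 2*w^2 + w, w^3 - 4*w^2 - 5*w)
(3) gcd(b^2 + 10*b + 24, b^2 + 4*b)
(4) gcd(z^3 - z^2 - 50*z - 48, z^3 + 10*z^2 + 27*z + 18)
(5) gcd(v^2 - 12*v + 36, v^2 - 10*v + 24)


(1) = gcd((x - 5)*(x - 3/4), (x - 3)*(x - 3/4)) = x - 3/4
(2) = w^2 + w
(3) = b + 4
(4) = z^2 + 7*z + 6
(5) = gcd((v - 6)^2, (v - 6)*(v - 4)) = v - 6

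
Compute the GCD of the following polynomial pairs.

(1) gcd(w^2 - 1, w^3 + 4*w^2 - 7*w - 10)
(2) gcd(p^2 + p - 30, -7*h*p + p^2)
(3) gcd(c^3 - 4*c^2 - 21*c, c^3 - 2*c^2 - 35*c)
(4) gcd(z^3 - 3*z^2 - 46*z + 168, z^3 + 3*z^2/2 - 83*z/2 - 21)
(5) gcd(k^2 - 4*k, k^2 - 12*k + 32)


(1) = gcd((w - 1)*(w + 1), (w - 2)*(w + 1)*(w + 5)) = w + 1
(2) = 1
(3) = gcd(c*(c - 7)*(c + 3), c*(c - 7)*(c + 5)) = c^2 - 7*c
(4) = z^2 + z - 42
(5) = gcd(k*(k - 4), (k - 8)*(k - 4)) = k - 4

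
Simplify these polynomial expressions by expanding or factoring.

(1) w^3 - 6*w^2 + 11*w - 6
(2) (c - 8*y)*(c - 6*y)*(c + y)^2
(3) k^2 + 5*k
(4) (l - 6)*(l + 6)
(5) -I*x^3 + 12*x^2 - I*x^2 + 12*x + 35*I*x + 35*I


(1) = (w - 3)*(w - 2)*(w - 1)
(2) = c^4 - 12*c^3*y + 21*c^2*y^2 + 82*c*y^3 + 48*y^4
(3) = k*(k + 5)
(4) = l^2 - 36
(5) = (x + 5*I)*(x + 7*I)*(-I*x - I)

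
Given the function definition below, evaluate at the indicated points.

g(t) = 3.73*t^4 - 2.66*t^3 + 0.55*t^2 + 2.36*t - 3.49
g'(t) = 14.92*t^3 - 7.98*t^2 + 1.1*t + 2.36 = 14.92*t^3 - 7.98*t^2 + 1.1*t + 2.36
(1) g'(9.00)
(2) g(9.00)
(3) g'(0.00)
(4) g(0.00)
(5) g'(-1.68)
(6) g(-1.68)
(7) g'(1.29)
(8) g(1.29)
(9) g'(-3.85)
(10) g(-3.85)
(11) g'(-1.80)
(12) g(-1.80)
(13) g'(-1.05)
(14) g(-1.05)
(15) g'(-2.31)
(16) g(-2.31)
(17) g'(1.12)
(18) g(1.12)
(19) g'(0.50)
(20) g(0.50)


(1) = 10242.56
(2) = 22595.69
(3) = 2.36
(4) = -3.49
(5) = -92.76
(6) = 36.42
(7) = 22.53
(8) = 5.09
(9) = -971.59
(10) = 966.88
(11) = -112.49
(12) = 48.71
(13) = -24.86
(14) = 2.25
(15) = -226.67
(16) = 132.99
(17) = 14.54
(18) = 1.98
(19) = 2.78
(20) = -2.27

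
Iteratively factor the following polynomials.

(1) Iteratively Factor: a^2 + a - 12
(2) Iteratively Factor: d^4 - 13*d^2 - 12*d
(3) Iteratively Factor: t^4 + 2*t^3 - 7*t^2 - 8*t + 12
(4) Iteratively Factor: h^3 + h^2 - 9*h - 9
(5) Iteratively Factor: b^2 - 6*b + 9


(1) = (a + 4)*(a - 3)
(2) = (d + 1)*(d^3 - d^2 - 12*d) = (d - 4)*(d + 1)*(d^2 + 3*d) = d*(d - 4)*(d + 1)*(d + 3)
(3) = (t - 2)*(t^3 + 4*t^2 + t - 6) = (t - 2)*(t + 3)*(t^2 + t - 2) = (t - 2)*(t - 1)*(t + 3)*(t + 2)
(4) = (h - 3)*(h^2 + 4*h + 3) = (h - 3)*(h + 1)*(h + 3)
(5) = (b - 3)*(b - 3)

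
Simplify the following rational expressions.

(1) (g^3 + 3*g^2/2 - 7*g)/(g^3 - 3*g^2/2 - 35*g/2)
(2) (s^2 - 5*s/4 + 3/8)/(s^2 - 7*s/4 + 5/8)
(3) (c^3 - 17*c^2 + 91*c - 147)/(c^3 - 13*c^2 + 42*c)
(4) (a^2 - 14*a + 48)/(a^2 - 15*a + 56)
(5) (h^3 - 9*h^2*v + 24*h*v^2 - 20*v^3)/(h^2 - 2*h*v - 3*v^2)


(1) = (g - 2)/(g - 5)
(2) = (4*s - 3)/(4*s - 5)
(3) = (c^2 - 10*c + 21)/(c^2 - 6*c)
(4) = (a - 6)/(a - 7)
(5) = (-h^3 + 9*h^2*v - 24*h*v^2 + 20*v^3)/(-h^2 + 2*h*v + 3*v^2)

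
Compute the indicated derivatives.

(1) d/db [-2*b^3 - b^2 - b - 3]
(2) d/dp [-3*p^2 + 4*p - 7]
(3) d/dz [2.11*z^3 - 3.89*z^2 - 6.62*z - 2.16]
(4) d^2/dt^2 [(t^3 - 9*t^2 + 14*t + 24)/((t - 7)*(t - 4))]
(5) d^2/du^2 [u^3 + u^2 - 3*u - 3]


(1) = -6*b^2 - 2*b - 1
(2) = 4 - 6*p
(3) = 6.33*z^2 - 7.78*z - 6.62
(4) = 16/(t^3 - 21*t^2 + 147*t - 343)
(5) = 6*u + 2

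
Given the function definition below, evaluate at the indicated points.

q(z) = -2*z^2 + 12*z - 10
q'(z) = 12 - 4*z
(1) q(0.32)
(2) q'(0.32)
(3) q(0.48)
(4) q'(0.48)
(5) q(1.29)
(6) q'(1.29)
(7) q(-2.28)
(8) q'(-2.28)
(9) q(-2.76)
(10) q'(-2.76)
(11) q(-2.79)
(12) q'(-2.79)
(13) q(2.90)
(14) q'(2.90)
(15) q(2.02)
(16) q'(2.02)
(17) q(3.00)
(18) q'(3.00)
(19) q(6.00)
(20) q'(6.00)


(1) = -6.36
(2) = 10.72
(3) = -4.70
(4) = 10.08
(5) = 2.15
(6) = 6.84
(7) = -47.76
(8) = 21.12
(9) = -58.36
(10) = 23.04
(11) = -59.05
(12) = 23.16
(13) = 7.98
(14) = 0.40
(15) = 6.08
(16) = 3.92
(17) = 8.00
(18) = 0.00
(19) = -10.00
(20) = -12.00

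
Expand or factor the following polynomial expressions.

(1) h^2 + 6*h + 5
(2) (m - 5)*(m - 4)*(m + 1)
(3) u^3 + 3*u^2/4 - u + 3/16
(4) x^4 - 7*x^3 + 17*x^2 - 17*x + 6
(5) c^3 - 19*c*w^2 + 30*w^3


(1) = (h + 1)*(h + 5)
(2) = m^3 - 8*m^2 + 11*m + 20
(3) = (u - 1/2)*(u - 1/4)*(u + 3/2)
(4) = (x - 3)*(x - 2)*(x - 1)^2
(5) = (c - 3*w)*(c - 2*w)*(c + 5*w)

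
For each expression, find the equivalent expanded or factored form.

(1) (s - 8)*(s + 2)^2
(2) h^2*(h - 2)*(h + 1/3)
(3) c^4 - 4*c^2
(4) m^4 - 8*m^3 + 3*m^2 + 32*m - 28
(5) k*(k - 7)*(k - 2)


(1) = s^3 - 4*s^2 - 28*s - 32
(2) = h^4 - 5*h^3/3 - 2*h^2/3
(3) = c^2*(c - 2)*(c + 2)
(4) = (m - 7)*(m - 2)*(m - 1)*(m + 2)
(5) = k^3 - 9*k^2 + 14*k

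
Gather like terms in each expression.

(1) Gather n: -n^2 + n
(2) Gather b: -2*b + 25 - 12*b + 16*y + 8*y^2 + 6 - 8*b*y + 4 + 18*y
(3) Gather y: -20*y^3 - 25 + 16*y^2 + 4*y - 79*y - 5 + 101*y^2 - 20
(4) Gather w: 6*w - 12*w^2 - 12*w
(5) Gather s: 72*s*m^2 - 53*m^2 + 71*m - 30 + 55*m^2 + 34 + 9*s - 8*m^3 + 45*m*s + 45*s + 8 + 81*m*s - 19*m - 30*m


(1) = -n^2 + n
(2) = b*(-8*y - 14) + 8*y^2 + 34*y + 35
(3) = -20*y^3 + 117*y^2 - 75*y - 50
(4) = -12*w^2 - 6*w
(5) = -8*m^3 + 2*m^2 + 22*m + s*(72*m^2 + 126*m + 54) + 12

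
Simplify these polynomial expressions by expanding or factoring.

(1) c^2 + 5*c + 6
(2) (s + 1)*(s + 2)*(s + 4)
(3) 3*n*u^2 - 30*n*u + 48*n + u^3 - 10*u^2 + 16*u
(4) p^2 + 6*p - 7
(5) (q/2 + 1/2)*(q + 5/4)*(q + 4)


(1) = (c + 2)*(c + 3)
(2) = s^3 + 7*s^2 + 14*s + 8
(3) = (3*n + u)*(u - 8)*(u - 2)
(4) = (p - 1)*(p + 7)
(5) = q^3/2 + 25*q^2/8 + 41*q/8 + 5/2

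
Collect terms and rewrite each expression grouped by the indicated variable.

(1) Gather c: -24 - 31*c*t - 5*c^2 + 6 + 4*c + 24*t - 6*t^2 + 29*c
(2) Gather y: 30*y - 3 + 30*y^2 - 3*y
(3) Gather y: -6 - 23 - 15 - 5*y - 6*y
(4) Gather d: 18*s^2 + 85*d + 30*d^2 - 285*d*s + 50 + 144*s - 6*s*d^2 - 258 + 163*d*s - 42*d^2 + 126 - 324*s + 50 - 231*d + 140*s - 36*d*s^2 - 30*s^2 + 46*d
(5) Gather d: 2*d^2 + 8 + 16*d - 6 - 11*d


(1) = -5*c^2 + c*(33 - 31*t) - 6*t^2 + 24*t - 18
(2) = 30*y^2 + 27*y - 3
(3) = -11*y - 44
(4) = d^2*(-6*s - 12) + d*(-36*s^2 - 122*s - 100) - 12*s^2 - 40*s - 32
(5) = 2*d^2 + 5*d + 2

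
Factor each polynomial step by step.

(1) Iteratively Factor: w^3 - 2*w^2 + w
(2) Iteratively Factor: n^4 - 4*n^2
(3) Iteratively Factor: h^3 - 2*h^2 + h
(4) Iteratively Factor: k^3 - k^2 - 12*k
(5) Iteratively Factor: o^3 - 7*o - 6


(1) = (w - 1)*(w^2 - w) = w*(w - 1)*(w - 1)
(2) = (n + 2)*(n^3 - 2*n^2) = n*(n + 2)*(n^2 - 2*n) = n^2*(n + 2)*(n - 2)
(3) = (h)*(h^2 - 2*h + 1) = h*(h - 1)*(h - 1)
(4) = (k - 4)*(k^2 + 3*k) = k*(k - 4)*(k + 3)
(5) = (o + 2)*(o^2 - 2*o - 3) = (o + 1)*(o + 2)*(o - 3)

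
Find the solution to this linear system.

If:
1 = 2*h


Then:
h = 1/2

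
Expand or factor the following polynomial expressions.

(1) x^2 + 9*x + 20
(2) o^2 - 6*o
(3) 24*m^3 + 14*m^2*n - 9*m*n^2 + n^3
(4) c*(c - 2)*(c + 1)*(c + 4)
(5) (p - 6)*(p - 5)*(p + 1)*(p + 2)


(1) = (x + 4)*(x + 5)
(2) = o*(o - 6)
(3) = (-6*m + n)*(-4*m + n)*(m + n)
(4) = c^4 + 3*c^3 - 6*c^2 - 8*c
(5) = p^4 - 8*p^3 - p^2 + 68*p + 60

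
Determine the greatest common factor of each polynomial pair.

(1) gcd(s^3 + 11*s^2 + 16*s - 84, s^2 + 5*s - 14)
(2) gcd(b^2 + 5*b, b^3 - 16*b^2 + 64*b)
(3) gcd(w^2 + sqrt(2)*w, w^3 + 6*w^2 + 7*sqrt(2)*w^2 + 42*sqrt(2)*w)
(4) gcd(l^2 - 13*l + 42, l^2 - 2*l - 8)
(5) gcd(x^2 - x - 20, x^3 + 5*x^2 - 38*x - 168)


(1) = s^2 + 5*s - 14
(2) = gcd(b*(b + 5), b*(b - 8)^2) = b
(3) = gcd(w*(w + sqrt(2)), w*(w + 6)*(w + 7*sqrt(2))) = w
(4) = gcd((l - 7)*(l - 6), (l - 4)*(l + 2)) = 1
(5) = x + 4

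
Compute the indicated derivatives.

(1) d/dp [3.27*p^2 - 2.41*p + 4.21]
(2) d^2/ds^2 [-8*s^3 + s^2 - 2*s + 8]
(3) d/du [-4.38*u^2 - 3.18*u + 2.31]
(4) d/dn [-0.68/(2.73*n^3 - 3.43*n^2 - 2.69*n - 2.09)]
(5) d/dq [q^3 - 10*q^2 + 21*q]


(1) = 6.54*p - 2.41
(2) = 2 - 48*s
(3) = -8.76*u - 3.18
(4) = (5.5692*n^2 - 4.6648*n - 1.8292)/(-2.73*n^3 + 3.43*n^2 + 2.69*n + 2.09)^2
(5) = 3*q^2 - 20*q + 21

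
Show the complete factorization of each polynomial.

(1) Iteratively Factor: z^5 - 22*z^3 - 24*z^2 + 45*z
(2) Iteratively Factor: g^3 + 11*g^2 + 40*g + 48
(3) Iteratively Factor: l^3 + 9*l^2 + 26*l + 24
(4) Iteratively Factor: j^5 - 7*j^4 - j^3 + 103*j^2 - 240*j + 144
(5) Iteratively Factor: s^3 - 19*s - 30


(1) = (z - 5)*(z^4 + 5*z^3 + 3*z^2 - 9*z) = (z - 5)*(z + 3)*(z^3 + 2*z^2 - 3*z) = (z - 5)*(z + 3)^2*(z^2 - z) = (z - 5)*(z - 1)*(z + 3)^2*(z)
(2) = (g + 4)*(g^2 + 7*g + 12) = (g + 3)*(g + 4)*(g + 4)
(3) = (l + 4)*(l^2 + 5*l + 6) = (l + 2)*(l + 4)*(l + 3)
(4) = (j - 1)*(j^4 - 6*j^3 - 7*j^2 + 96*j - 144) = (j - 3)*(j - 1)*(j^3 - 3*j^2 - 16*j + 48) = (j - 3)^2*(j - 1)*(j^2 - 16) = (j - 4)*(j - 3)^2*(j - 1)*(j + 4)
(5) = (s + 3)*(s^2 - 3*s - 10) = (s - 5)*(s + 3)*(s + 2)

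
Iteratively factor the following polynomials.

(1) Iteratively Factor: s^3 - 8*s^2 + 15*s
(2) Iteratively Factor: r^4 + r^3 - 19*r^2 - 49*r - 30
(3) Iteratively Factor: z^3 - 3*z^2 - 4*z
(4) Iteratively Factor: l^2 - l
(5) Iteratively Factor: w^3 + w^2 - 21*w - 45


(1) = (s - 5)*(s^2 - 3*s) = s*(s - 5)*(s - 3)
(2) = (r + 1)*(r^3 - 19*r - 30) = (r + 1)*(r + 2)*(r^2 - 2*r - 15) = (r - 5)*(r + 1)*(r + 2)*(r + 3)
(3) = (z)*(z^2 - 3*z - 4) = z*(z + 1)*(z - 4)
(4) = (l)*(l - 1)
(5) = (w + 3)*(w^2 - 2*w - 15) = (w + 3)^2*(w - 5)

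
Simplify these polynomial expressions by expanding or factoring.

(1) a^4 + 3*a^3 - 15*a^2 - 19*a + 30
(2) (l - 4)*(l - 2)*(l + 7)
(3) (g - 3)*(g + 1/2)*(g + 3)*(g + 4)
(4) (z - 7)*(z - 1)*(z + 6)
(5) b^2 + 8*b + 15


(1) = (a - 3)*(a - 1)*(a + 2)*(a + 5)
(2) = l^3 + l^2 - 34*l + 56
(3) = g^4 + 9*g^3/2 - 7*g^2 - 81*g/2 - 18
(4) = z^3 - 2*z^2 - 41*z + 42
(5) = (b + 3)*(b + 5)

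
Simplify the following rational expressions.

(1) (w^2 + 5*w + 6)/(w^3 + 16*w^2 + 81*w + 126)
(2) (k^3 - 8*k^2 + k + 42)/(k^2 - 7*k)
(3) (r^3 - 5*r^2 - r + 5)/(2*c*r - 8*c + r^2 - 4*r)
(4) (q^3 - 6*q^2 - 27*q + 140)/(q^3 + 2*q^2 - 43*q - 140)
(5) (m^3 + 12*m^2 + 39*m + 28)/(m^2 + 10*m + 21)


(1) = (w + 2)/(w^2 + 13*w + 42)
(2) = (k^2 - k - 6)/k
(3) = (r^3 - 5*r^2 - r + 5)/(2*c*r - 8*c + r^2 - 4*r)
(4) = (q - 4)/(q + 4)
(5) = (m^2 + 5*m + 4)/(m + 3)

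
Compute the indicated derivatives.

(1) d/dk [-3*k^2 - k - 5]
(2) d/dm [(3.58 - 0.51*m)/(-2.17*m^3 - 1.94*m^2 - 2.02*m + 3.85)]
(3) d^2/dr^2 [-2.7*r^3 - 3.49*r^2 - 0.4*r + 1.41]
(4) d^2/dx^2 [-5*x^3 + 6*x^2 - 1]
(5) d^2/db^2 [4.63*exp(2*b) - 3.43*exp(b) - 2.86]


(1) = -6*k - 1
(2) = (-2.2134*m^3 + 22.3164*m^2 + 13.8904*m + 5.2681)/(4.7089*m^6 + 8.4196*m^5 + 12.5304*m^4 - 8.8714*m^3 - 10.8576*m^2 - 15.554*m + 14.8225)
(3) = -16.2*r - 6.98
(4) = 12 - 30*x
(5) = (18.52*exp(b) - 3.43)*exp(b)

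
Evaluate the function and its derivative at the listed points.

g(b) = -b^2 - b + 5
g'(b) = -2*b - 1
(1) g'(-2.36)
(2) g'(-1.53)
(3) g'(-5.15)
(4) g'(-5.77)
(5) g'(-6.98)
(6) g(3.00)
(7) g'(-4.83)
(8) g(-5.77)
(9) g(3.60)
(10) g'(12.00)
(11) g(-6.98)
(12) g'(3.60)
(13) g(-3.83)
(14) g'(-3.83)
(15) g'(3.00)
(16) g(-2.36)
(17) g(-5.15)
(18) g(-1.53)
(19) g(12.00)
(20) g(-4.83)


(1) = 3.72
(2) = 2.06
(3) = 9.30
(4) = 10.54
(5) = 12.96
(6) = -7.00
(7) = 8.66
(8) = -22.52
(9) = -11.56
(10) = -25.00
(11) = -36.74
(12) = -8.20
(13) = -5.84
(14) = 6.66
(15) = -7.00
(16) = 1.79
(17) = -16.37
(18) = 4.19
(19) = -151.00
(20) = -13.50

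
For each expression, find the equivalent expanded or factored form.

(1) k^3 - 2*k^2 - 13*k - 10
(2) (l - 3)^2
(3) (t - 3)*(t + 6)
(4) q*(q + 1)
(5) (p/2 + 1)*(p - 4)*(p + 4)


(1) = (k - 5)*(k + 1)*(k + 2)
(2) = l^2 - 6*l + 9
(3) = t^2 + 3*t - 18
(4) = q^2 + q
(5) = p^3/2 + p^2 - 8*p - 16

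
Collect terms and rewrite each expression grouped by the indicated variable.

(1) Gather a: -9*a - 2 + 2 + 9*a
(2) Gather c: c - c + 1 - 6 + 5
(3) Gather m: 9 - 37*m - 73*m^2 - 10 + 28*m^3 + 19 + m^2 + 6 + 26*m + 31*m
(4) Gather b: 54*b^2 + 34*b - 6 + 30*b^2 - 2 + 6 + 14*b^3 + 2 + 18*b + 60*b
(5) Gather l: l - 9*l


(1) = 0
(2) = 0
(3) = 28*m^3 - 72*m^2 + 20*m + 24
(4) = 14*b^3 + 84*b^2 + 112*b
(5) = -8*l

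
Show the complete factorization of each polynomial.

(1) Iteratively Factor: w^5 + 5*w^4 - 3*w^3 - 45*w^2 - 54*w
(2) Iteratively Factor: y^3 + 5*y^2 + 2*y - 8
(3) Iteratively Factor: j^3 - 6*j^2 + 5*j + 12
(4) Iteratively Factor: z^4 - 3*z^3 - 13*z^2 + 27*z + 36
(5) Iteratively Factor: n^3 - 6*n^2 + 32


(1) = (w + 3)*(w^4 + 2*w^3 - 9*w^2 - 18*w) = w*(w + 3)*(w^3 + 2*w^2 - 9*w - 18) = w*(w + 2)*(w + 3)*(w^2 - 9) = w*(w - 3)*(w + 2)*(w + 3)*(w + 3)
(2) = (y - 1)*(y^2 + 6*y + 8) = (y - 1)*(y + 4)*(y + 2)
(3) = (j - 4)*(j^2 - 2*j - 3) = (j - 4)*(j - 3)*(j + 1)
(4) = (z + 1)*(z^3 - 4*z^2 - 9*z + 36) = (z + 1)*(z + 3)*(z^2 - 7*z + 12) = (z - 4)*(z + 1)*(z + 3)*(z - 3)
(5) = (n - 4)*(n^2 - 2*n - 8) = (n - 4)^2*(n + 2)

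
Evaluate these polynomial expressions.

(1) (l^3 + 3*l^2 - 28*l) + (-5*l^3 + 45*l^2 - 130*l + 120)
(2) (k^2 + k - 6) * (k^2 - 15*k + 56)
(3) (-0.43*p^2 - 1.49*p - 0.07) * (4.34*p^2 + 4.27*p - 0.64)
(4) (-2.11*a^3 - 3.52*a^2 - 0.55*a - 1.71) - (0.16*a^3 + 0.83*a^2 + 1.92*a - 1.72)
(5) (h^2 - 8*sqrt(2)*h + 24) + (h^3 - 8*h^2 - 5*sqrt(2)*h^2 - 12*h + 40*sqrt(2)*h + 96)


(1) = -4*l^3 + 48*l^2 - 158*l + 120
(2) = k^4 - 14*k^3 + 35*k^2 + 146*k - 336
(3) = -1.8662*p^4 - 8.3027*p^3 - 6.3909*p^2 + 0.6547*p + 0.0448
(4) = -2.27*a^3 - 4.35*a^2 - 2.47*a + 0.01
(5) = h^3 - 5*sqrt(2)*h^2 - 7*h^2 - 12*h + 32*sqrt(2)*h + 120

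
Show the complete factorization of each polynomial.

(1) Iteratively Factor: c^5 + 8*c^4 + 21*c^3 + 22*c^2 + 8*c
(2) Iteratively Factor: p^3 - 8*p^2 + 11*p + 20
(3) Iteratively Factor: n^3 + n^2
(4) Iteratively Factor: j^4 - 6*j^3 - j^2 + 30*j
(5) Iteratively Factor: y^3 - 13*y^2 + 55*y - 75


(1) = (c + 2)*(c^4 + 6*c^3 + 9*c^2 + 4*c) = (c + 2)*(c + 4)*(c^3 + 2*c^2 + c) = c*(c + 2)*(c + 4)*(c^2 + 2*c + 1) = c*(c + 1)*(c + 2)*(c + 4)*(c + 1)
(2) = (p - 5)*(p^2 - 3*p - 4) = (p - 5)*(p - 4)*(p + 1)
(3) = (n + 1)*(n^2) = n*(n + 1)*(n)
(4) = (j + 2)*(j^3 - 8*j^2 + 15*j) = (j - 5)*(j + 2)*(j^2 - 3*j) = j*(j - 5)*(j + 2)*(j - 3)
(5) = (y - 3)*(y^2 - 10*y + 25) = (y - 5)*(y - 3)*(y - 5)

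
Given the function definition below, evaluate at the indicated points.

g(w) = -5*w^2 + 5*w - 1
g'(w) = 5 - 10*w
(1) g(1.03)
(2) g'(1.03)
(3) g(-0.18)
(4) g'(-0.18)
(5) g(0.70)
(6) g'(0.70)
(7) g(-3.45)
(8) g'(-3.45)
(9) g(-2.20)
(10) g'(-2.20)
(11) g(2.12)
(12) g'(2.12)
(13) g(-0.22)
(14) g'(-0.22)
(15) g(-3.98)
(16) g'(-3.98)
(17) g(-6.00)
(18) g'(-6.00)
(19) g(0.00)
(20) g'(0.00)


(1) = -1.15
(2) = -5.30
(3) = -2.06
(4) = 6.80
(5) = 0.05
(6) = -2.00
(7) = -77.76
(8) = 39.50
(9) = -36.20
(10) = 27.00
(11) = -12.87
(12) = -16.20
(13) = -2.34
(14) = 7.20
(15) = -100.10
(16) = 44.80
(17) = -211.00
(18) = 65.00
(19) = -1.00
(20) = 5.00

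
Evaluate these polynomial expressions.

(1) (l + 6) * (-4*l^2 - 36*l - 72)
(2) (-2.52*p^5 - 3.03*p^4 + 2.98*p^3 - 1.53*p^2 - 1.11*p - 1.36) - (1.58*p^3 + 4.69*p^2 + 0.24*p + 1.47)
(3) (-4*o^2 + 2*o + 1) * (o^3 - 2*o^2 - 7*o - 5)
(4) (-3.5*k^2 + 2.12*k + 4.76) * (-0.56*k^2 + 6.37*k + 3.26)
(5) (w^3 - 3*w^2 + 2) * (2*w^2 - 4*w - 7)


(1) = -4*l^3 - 60*l^2 - 288*l - 432
(2) = -2.52*p^5 - 3.03*p^4 + 1.4*p^3 - 6.22*p^2 - 1.35*p - 2.83
(3) = -4*o^5 + 10*o^4 + 25*o^3 + 4*o^2 - 17*o - 5
(4) = 1.96*k^4 - 23.4822*k^3 - 0.5712*k^2 + 37.2324*k + 15.5176
(5) = 2*w^5 - 10*w^4 + 5*w^3 + 25*w^2 - 8*w - 14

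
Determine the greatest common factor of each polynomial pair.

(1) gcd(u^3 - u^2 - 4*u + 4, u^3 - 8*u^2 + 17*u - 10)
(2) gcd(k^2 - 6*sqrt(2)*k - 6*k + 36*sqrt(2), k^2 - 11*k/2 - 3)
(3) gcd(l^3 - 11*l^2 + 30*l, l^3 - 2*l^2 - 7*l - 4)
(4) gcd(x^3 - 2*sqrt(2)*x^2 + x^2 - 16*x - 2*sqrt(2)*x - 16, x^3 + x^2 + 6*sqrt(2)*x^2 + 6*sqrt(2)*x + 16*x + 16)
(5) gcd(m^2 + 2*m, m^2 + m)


(1) = u^2 - 3*u + 2
(2) = k - 6
(3) = 1
(4) = gcd((x + 1)*(x - 4*sqrt(2))*(x + 2*sqrt(2)), (x + 1)*(x + 2*sqrt(2))*(x + 4*sqrt(2))) = x^2 + x*(1 + 2*sqrt(2)) + 2*sqrt(2)
(5) = m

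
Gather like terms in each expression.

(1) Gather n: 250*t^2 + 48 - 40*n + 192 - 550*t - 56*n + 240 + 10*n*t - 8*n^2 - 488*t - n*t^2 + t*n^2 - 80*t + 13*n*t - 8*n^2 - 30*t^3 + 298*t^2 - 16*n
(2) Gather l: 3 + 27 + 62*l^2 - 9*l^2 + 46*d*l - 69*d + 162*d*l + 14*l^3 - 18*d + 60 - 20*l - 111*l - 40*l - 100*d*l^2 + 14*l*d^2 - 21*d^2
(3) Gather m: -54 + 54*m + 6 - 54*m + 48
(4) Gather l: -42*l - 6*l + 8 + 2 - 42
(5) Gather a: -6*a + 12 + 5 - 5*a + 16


(1) = n^2*(t - 16) + n*(-t^2 + 23*t - 112) - 30*t^3 + 548*t^2 - 1118*t + 480
(2) = -21*d^2 - 87*d + 14*l^3 + l^2*(53 - 100*d) + l*(14*d^2 + 208*d - 171) + 90
(3) = 0
(4) = -48*l - 32
(5) = 33 - 11*a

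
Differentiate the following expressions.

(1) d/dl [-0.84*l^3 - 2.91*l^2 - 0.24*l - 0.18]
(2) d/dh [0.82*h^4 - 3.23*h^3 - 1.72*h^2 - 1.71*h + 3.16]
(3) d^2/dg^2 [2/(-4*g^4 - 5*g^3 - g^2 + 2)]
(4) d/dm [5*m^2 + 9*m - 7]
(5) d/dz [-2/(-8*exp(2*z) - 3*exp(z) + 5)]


(1) = -2.52*l^2 - 5.82*l - 0.24
(2) = 3.28*h^3 - 9.69*h^2 - 3.44*h - 1.71
(3) = 4*(-g^2*(16*g^2 + 15*g + 2)^2 + (24*g^2 + 15*g + 1)*(4*g^4 + 5*g^3 + g^2 - 2))/(4*g^4 + 5*g^3 + g^2 - 2)^3
(4) = 10*m + 9
(5) = (-32*exp(z) - 6)*exp(z)/(8*exp(2*z) + 3*exp(z) - 5)^2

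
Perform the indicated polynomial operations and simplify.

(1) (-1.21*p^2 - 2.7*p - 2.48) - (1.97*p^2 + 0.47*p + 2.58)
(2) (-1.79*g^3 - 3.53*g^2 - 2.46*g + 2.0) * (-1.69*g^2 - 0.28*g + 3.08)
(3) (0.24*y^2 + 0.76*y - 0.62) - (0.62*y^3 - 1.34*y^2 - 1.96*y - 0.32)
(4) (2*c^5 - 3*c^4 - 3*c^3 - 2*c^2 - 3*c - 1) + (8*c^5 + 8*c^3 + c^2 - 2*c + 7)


(1) = -3.18*p^2 - 3.17*p - 5.06
(2) = 3.0251*g^5 + 6.4669*g^4 - 0.3674*g^3 - 13.5636*g^2 - 8.1368*g + 6.16
(3) = -0.62*y^3 + 1.58*y^2 + 2.72*y - 0.3
(4) = 10*c^5 - 3*c^4 + 5*c^3 - c^2 - 5*c + 6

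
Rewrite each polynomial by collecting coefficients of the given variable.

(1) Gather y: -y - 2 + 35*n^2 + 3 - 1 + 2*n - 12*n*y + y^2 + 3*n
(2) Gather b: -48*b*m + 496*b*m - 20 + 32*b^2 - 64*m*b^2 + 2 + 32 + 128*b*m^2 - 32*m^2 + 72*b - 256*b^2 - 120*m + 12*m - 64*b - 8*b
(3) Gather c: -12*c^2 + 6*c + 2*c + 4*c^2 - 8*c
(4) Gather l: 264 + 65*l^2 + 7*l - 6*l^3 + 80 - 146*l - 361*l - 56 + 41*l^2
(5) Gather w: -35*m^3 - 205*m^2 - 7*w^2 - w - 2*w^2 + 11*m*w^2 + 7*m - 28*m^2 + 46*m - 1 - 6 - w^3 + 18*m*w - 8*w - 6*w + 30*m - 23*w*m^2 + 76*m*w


(1) = 35*n^2 + 5*n + y^2 + y*(-12*n - 1)
(2) = b^2*(-64*m - 224) + b*(128*m^2 + 448*m) - 32*m^2 - 108*m + 14
(3) = -8*c^2
(4) = -6*l^3 + 106*l^2 - 500*l + 288
(5) = -35*m^3 - 233*m^2 + 83*m - w^3 + w^2*(11*m - 9) + w*(-23*m^2 + 94*m - 15) - 7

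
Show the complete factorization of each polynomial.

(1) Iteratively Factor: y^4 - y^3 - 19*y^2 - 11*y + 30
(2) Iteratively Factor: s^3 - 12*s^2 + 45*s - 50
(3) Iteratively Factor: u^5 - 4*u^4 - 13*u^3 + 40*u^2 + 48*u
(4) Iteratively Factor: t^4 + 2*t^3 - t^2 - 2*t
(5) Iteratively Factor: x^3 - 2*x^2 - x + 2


(1) = (y - 5)*(y^3 + 4*y^2 + y - 6) = (y - 5)*(y - 1)*(y^2 + 5*y + 6) = (y - 5)*(y - 1)*(y + 2)*(y + 3)
(2) = (s - 5)*(s^2 - 7*s + 10) = (s - 5)*(s - 2)*(s - 5)
(3) = (u)*(u^4 - 4*u^3 - 13*u^2 + 40*u + 48) = u*(u - 4)*(u^3 - 13*u - 12) = u*(u - 4)^2*(u^2 + 4*u + 3) = u*(u - 4)^2*(u + 3)*(u + 1)
(4) = (t + 1)*(t^3 + t^2 - 2*t) = (t + 1)*(t + 2)*(t^2 - t) = (t - 1)*(t + 1)*(t + 2)*(t)
(5) = (x - 1)*(x^2 - x - 2) = (x - 2)*(x - 1)*(x + 1)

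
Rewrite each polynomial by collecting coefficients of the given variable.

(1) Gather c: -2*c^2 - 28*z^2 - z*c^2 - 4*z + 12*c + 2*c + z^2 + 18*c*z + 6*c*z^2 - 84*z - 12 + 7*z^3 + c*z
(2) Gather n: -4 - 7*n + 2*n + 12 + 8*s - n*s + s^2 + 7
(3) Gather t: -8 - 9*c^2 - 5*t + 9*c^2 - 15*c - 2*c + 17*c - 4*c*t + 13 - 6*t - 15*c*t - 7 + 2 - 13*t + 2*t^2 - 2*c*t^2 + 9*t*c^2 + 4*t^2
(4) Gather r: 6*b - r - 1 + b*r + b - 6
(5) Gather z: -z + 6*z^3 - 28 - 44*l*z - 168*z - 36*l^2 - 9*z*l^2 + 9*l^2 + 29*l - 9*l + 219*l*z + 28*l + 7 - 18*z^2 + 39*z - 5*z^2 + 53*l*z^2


(1) = c^2*(-z - 2) + c*(6*z^2 + 19*z + 14) + 7*z^3 - 27*z^2 - 88*z - 12
(2) = n*(-s - 5) + s^2 + 8*s + 15
(3) = t^2*(6 - 2*c) + t*(9*c^2 - 19*c - 24)
(4) = 7*b + r*(b - 1) - 7
(5) = -27*l^2 + 48*l + 6*z^3 + z^2*(53*l - 23) + z*(-9*l^2 + 175*l - 130) - 21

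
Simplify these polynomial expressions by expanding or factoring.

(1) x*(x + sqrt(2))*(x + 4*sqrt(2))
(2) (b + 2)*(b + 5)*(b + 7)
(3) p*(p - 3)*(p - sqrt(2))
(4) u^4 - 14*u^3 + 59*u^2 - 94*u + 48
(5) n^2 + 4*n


(1) = x^3 + 5*sqrt(2)*x^2 + 8*x
(2) = b^3 + 14*b^2 + 59*b + 70
(3) = p^3 - 3*p^2 - sqrt(2)*p^2 + 3*sqrt(2)*p
(4) = (u - 8)*(u - 3)*(u - 2)*(u - 1)
(5) = n*(n + 4)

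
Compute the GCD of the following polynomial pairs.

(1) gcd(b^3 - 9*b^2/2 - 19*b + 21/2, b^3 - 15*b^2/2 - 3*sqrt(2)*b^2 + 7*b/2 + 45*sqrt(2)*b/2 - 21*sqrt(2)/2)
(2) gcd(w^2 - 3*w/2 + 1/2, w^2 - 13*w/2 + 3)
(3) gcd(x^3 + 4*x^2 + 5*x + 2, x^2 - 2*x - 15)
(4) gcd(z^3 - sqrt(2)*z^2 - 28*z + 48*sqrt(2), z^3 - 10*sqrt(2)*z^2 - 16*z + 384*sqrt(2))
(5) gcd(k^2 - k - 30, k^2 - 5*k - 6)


(1) = b^2 - 15*b/2 + 7/2
(2) = w - 1/2
(3) = gcd((x + 1)^2*(x + 2), (x - 5)*(x + 3)) = 1
(4) = gcd((z - 3*sqrt(2))*(z - 2*sqrt(2))*(z + 4*sqrt(2)), (z - 8*sqrt(2))*(z - 6*sqrt(2))*(z + 4*sqrt(2))) = z + 4*sqrt(2)
(5) = k - 6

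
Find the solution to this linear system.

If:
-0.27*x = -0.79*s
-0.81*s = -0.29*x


Then:
s = 0.00
x = 0.00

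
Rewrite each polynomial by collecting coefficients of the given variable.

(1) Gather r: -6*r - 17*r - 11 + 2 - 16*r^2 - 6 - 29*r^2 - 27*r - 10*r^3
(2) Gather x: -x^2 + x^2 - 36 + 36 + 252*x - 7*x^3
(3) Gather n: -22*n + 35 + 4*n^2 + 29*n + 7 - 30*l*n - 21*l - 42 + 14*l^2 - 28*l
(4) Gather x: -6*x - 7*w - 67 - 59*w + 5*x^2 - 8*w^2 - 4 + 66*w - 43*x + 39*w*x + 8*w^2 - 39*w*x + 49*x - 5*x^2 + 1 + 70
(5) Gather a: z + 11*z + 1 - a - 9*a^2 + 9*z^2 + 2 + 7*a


(1) = -10*r^3 - 45*r^2 - 50*r - 15
(2) = -7*x^3 + 252*x
(3) = 14*l^2 - 49*l + 4*n^2 + n*(7 - 30*l)
(4) = 0
(5) = -9*a^2 + 6*a + 9*z^2 + 12*z + 3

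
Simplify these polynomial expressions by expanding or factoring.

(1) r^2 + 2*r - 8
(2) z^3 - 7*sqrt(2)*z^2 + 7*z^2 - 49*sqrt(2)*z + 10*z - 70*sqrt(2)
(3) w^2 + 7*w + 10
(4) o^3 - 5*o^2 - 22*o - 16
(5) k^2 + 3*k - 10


(1) = (r - 2)*(r + 4)
(2) = (z + 2)*(z + 5)*(z - 7*sqrt(2))
(3) = (w + 2)*(w + 5)
(4) = (o - 8)*(o + 1)*(o + 2)
(5) = (k - 2)*(k + 5)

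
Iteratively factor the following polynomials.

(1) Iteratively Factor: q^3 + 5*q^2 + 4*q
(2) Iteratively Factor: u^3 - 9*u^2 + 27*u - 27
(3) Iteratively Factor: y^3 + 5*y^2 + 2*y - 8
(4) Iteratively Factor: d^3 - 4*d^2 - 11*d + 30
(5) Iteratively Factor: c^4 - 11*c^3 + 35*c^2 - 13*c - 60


(1) = (q + 4)*(q^2 + q) = (q + 1)*(q + 4)*(q)
(2) = (u - 3)*(u^2 - 6*u + 9) = (u - 3)^2*(u - 3)
(3) = (y - 1)*(y^2 + 6*y + 8) = (y - 1)*(y + 2)*(y + 4)
(4) = (d + 3)*(d^2 - 7*d + 10) = (d - 5)*(d + 3)*(d - 2)
(5) = (c + 1)*(c^3 - 12*c^2 + 47*c - 60) = (c - 4)*(c + 1)*(c^2 - 8*c + 15) = (c - 4)*(c - 3)*(c + 1)*(c - 5)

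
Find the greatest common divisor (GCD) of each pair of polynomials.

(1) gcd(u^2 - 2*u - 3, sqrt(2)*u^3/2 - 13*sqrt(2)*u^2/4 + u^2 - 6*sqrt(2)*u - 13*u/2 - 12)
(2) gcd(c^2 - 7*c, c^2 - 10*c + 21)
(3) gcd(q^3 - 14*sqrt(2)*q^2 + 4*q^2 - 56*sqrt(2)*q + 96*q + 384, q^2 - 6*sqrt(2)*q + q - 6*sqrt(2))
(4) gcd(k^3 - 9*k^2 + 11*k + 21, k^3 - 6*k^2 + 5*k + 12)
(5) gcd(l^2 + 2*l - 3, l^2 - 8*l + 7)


(1) = gcd((u - 3)*(u + 1), (u - 8)*(u + 3/2)*(sqrt(2)*u/2 + 1)) = 1
(2) = c - 7
(3) = gcd((q + 4)*(q - 8*sqrt(2))*(q - 6*sqrt(2)), (q + 1)*(q - 6*sqrt(2))) = q - 6*sqrt(2)
(4) = k^2 - 2*k - 3
(5) = l - 1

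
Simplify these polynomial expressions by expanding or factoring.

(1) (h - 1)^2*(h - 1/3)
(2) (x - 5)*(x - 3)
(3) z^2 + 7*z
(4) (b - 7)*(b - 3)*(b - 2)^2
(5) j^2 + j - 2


(1) = h^3 - 7*h^2/3 + 5*h/3 - 1/3
(2) = x^2 - 8*x + 15
(3) = z*(z + 7)
(4) = b^4 - 14*b^3 + 65*b^2 - 124*b + 84
(5) = (j - 1)*(j + 2)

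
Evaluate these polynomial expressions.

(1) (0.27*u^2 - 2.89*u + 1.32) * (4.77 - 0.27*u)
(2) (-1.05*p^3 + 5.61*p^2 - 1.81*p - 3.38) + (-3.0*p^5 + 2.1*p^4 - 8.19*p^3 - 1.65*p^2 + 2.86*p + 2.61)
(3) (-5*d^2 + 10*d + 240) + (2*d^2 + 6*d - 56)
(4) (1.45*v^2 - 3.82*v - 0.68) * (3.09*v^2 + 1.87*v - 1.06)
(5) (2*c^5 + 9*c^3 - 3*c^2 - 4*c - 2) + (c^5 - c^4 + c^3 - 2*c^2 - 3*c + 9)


(1) = -0.0729*u^3 + 2.0682*u^2 - 14.1417*u + 6.2964
(2) = -3.0*p^5 + 2.1*p^4 - 9.24*p^3 + 3.96*p^2 + 1.05*p - 0.77
(3) = -3*d^2 + 16*d + 184
(4) = 4.4805*v^4 - 9.0923*v^3 - 10.7816*v^2 + 2.7776*v + 0.7208
(5) = 3*c^5 - c^4 + 10*c^3 - 5*c^2 - 7*c + 7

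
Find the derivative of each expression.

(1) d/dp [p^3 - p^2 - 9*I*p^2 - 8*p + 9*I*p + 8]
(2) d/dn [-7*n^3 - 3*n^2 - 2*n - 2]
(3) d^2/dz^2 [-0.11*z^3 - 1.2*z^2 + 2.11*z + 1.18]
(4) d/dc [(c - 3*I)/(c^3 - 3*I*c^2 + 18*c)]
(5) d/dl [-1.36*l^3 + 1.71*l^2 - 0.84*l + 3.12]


(1) = 3*p^2 - 2*p - 18*I*p - 8 + 9*I
(2) = -21*n^2 - 6*n - 2
(3) = -0.66*z - 2.4
(4) = (c*(c^2 - 3*I*c + 18) - 3*(c - 3*I)*(c^2 - 2*I*c + 6))/(c^2*(c^2 - 3*I*c + 18)^2)
(5) = -4.08*l^2 + 3.42*l - 0.84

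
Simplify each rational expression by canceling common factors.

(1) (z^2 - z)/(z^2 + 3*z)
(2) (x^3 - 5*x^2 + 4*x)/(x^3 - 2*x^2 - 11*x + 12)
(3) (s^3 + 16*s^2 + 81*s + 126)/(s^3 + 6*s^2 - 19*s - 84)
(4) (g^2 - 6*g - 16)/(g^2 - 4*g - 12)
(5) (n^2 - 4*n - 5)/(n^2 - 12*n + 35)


(1) = (z - 1)/(z + 3)
(2) = x/(x + 3)
(3) = (s + 6)/(s - 4)
(4) = (g - 8)/(g - 6)
(5) = (n + 1)/(n - 7)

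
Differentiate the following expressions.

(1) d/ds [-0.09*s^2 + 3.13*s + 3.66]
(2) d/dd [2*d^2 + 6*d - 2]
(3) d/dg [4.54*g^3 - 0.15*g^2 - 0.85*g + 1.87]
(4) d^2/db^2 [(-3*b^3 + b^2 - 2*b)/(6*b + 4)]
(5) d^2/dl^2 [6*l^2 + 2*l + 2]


(1) = 3.13 - 0.18*s
(2) = 4*d + 6
(3) = 13.62*g^2 - 0.3*g - 0.85
(4) = (-27*b^3 - 54*b^2 - 36*b + 16)/(27*b^3 + 54*b^2 + 36*b + 8)
(5) = 12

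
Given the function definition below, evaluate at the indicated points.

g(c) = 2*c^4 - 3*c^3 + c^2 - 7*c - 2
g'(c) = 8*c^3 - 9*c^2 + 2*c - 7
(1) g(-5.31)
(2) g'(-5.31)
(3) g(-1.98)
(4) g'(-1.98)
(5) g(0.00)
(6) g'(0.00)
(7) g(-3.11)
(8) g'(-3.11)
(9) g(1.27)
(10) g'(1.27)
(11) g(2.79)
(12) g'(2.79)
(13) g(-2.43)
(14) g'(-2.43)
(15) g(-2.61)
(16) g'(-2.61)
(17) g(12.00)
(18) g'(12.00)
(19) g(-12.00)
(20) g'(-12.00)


(1) = 2102.57
(2) = -1469.16
(3) = 69.81
(4) = -108.34
(5) = -2.00
(6) = -7.00
(7) = 306.78
(8) = -340.91
(9) = -10.22
(10) = -2.59
(11) = 42.29
(12) = 102.26
(13) = 133.70
(14) = -179.80
(15) = 169.23
(16) = -215.77
(17) = 36346.00
(18) = 12545.00
(19) = 46882.00
(20) = -15151.00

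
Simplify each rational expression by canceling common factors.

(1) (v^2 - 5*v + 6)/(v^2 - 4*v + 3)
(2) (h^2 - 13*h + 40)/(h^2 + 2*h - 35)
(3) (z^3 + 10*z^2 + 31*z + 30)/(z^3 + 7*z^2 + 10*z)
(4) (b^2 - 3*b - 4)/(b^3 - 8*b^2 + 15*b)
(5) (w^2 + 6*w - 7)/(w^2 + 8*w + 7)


(1) = (v - 2)/(v - 1)
(2) = (h - 8)/(h + 7)
(3) = (z + 3)/z
(4) = (b^2 - 3*b - 4)/(b^3 - 8*b^2 + 15*b)
(5) = (w - 1)/(w + 1)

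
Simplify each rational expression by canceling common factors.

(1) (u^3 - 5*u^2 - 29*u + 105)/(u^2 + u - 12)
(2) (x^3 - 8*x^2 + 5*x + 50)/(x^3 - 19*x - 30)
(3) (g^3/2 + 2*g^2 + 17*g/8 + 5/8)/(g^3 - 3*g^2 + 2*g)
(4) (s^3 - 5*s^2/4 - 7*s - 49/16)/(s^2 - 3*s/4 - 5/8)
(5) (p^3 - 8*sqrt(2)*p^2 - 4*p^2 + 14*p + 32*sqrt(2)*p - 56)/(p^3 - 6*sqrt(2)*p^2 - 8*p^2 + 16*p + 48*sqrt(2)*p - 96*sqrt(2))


(1) = (u^2 - 2*u - 35)/(u + 4)
(2) = (x - 5)/(x + 3)
(3) = (4*g^3 + 16*g^2 + 17*g + 5)/(8*g^3 - 24*g^2 + 16*g)
(4) = (8*s^2 - 14*s - 49)/(8*s - 10)
(5) = (p^2 - 8*sqrt(2)*p + 14)/(p^2 + p*(-6*sqrt(2) - 4) + 24*sqrt(2))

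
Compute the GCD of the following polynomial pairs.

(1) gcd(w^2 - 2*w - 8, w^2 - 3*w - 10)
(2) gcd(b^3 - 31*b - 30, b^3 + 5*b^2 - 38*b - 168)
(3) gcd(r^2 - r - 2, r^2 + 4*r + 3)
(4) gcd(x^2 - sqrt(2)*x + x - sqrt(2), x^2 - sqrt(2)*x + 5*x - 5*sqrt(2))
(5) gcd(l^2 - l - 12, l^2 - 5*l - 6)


(1) = w + 2
(2) = b - 6
(3) = gcd((r - 2)*(r + 1), (r + 1)*(r + 3)) = r + 1
(4) = gcd((x + 1)*(x - sqrt(2)), (x + 5)*(x - sqrt(2))) = x - sqrt(2)
(5) = 1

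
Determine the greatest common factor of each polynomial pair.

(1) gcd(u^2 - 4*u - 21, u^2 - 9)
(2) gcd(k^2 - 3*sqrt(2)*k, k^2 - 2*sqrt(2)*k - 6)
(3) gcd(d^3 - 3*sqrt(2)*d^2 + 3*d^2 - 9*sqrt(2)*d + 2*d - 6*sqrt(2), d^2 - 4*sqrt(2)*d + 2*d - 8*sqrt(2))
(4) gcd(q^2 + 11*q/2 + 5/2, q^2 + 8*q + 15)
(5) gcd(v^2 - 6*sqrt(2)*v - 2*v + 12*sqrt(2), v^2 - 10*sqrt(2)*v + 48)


(1) = gcd((u - 7)*(u + 3), (u - 3)*(u + 3)) = u + 3
(2) = gcd(k*(k - 3*sqrt(2)), (k - 3*sqrt(2))*(k + sqrt(2))) = k - 3*sqrt(2)
(3) = d + 2
(4) = q + 5
(5) = v - 6*sqrt(2)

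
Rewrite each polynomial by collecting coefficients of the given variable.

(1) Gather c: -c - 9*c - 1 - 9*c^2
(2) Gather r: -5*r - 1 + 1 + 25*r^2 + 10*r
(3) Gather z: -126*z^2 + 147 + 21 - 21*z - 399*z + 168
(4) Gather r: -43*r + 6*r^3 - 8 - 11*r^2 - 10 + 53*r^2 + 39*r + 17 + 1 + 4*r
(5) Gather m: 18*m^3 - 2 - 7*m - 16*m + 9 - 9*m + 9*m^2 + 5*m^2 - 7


(1) = -9*c^2 - 10*c - 1
(2) = 25*r^2 + 5*r
(3) = -126*z^2 - 420*z + 336
(4) = 6*r^3 + 42*r^2
(5) = 18*m^3 + 14*m^2 - 32*m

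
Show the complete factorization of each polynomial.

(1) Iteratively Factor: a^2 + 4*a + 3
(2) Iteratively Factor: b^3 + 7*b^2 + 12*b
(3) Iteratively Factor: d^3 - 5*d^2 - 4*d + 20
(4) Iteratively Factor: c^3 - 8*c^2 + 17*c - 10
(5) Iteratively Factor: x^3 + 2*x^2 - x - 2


(1) = (a + 3)*(a + 1)
(2) = (b + 4)*(b^2 + 3*b) = (b + 3)*(b + 4)*(b)
(3) = (d + 2)*(d^2 - 7*d + 10) = (d - 2)*(d + 2)*(d - 5)
(4) = (c - 2)*(c^2 - 6*c + 5) = (c - 2)*(c - 1)*(c - 5)
(5) = (x + 1)*(x^2 + x - 2) = (x + 1)*(x + 2)*(x - 1)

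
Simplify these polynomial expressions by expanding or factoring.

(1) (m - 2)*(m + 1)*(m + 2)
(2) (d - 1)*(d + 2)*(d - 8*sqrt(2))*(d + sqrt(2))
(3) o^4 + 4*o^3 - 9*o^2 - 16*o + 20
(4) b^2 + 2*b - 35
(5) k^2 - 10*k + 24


(1) = m^3 + m^2 - 4*m - 4
(2) = d^4 - 7*sqrt(2)*d^3 + d^3 - 18*d^2 - 7*sqrt(2)*d^2 - 16*d + 14*sqrt(2)*d + 32
(3) = (o - 2)*(o - 1)*(o + 2)*(o + 5)
(4) = (b - 5)*(b + 7)
(5) = (k - 6)*(k - 4)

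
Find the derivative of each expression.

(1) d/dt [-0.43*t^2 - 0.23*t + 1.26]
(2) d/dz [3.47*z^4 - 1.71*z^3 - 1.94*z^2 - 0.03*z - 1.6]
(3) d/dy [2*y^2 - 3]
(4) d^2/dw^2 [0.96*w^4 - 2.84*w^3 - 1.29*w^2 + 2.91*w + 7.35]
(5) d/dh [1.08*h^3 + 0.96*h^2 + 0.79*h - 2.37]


(1) = -0.86*t - 0.23
(2) = 13.88*z^3 - 5.13*z^2 - 3.88*z - 0.03
(3) = 4*y
(4) = 11.52*w^2 - 17.04*w - 2.58
(5) = 3.24*h^2 + 1.92*h + 0.79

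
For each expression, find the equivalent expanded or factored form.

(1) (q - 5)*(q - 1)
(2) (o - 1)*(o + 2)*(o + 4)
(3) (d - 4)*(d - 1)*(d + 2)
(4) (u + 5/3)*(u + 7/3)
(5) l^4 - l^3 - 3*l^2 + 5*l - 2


(1) = q^2 - 6*q + 5
(2) = o^3 + 5*o^2 + 2*o - 8
(3) = d^3 - 3*d^2 - 6*d + 8
(4) = u^2 + 4*u + 35/9
(5) = (l - 1)^3*(l + 2)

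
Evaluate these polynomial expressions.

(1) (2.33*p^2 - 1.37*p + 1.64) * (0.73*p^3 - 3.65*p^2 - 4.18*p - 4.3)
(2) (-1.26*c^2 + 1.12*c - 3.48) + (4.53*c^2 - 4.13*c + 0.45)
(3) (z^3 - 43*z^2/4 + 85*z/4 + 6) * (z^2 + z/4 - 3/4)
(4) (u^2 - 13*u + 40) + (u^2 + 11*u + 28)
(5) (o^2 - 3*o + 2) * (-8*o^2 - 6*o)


(1) = 1.7009*p^5 - 9.5046*p^4 - 3.5417*p^3 - 10.2784*p^2 - 0.9642*p - 7.052
(2) = 3.27*c^2 - 3.01*c - 3.03
(3) = z^5 - 21*z^4/2 + 285*z^3/16 + 155*z^2/8 - 231*z/16 - 9/2
(4) = 2*u^2 - 2*u + 68
(5) = -8*o^4 + 18*o^3 + 2*o^2 - 12*o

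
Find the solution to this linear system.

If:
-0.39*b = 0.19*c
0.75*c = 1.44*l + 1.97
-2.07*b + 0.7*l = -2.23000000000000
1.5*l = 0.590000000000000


Then:
No Solution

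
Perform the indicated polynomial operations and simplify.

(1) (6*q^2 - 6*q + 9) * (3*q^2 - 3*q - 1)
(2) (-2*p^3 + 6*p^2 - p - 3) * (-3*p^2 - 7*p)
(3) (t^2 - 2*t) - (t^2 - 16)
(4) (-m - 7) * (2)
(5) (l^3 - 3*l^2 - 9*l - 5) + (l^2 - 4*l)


(1) = 18*q^4 - 36*q^3 + 39*q^2 - 21*q - 9
(2) = 6*p^5 - 4*p^4 - 39*p^3 + 16*p^2 + 21*p
(3) = 16 - 2*t
(4) = -2*m - 14
(5) = l^3 - 2*l^2 - 13*l - 5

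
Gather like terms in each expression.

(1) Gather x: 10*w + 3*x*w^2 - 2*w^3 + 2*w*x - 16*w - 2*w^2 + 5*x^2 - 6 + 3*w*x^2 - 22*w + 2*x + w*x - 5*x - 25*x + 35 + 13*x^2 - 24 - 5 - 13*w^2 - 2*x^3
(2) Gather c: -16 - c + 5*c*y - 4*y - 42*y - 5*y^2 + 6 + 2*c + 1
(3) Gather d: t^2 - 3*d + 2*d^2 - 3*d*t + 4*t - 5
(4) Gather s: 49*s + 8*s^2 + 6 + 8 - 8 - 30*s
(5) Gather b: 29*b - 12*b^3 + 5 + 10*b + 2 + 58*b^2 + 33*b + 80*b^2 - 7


(1) = -2*w^3 - 15*w^2 - 28*w - 2*x^3 + x^2*(3*w + 18) + x*(3*w^2 + 3*w - 28)
(2) = c*(5*y + 1) - 5*y^2 - 46*y - 9
(3) = 2*d^2 + d*(-3*t - 3) + t^2 + 4*t - 5
(4) = 8*s^2 + 19*s + 6
(5) = -12*b^3 + 138*b^2 + 72*b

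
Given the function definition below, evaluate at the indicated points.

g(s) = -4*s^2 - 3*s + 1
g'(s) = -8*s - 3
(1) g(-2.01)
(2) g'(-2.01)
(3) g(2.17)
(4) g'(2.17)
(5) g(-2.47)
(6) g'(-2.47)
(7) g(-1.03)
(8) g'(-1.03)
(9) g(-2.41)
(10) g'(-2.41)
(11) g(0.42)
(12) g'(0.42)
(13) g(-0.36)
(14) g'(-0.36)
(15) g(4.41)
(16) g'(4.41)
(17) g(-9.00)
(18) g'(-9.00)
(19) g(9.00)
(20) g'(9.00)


(1) = -9.13
(2) = 13.08
(3) = -24.35
(4) = -20.36
(5) = -15.99
(6) = 16.76
(7) = -0.15
(8) = 5.24
(9) = -15.00
(10) = 16.28
(11) = -0.97
(12) = -6.36
(13) = 1.56
(14) = -0.12
(15) = -90.02
(16) = -38.28
(17) = -296.00
(18) = 69.00
(19) = -350.00
(20) = -75.00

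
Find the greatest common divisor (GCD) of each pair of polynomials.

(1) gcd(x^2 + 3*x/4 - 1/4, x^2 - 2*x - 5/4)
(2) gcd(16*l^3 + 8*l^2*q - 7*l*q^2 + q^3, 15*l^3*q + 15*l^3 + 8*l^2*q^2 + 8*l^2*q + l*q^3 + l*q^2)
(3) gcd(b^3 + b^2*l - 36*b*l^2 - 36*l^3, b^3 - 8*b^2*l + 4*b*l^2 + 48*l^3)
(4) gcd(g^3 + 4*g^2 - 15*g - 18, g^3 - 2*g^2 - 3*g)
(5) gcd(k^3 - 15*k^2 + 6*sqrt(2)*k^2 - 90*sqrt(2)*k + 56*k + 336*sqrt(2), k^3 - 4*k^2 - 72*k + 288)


(1) = gcd((x - 1/4)*(x + 1), (x - 5/2)*(x + 1/2)) = 1
(2) = 1
(3) = b - 6*l
(4) = g^2 - 2*g - 3
(5) = k + 6*sqrt(2)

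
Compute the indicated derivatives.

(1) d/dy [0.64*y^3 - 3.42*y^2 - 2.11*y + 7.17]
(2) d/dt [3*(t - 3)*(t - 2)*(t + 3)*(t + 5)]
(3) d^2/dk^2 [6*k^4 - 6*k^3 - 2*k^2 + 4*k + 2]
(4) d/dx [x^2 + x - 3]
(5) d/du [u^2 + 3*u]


(1) = 1.92*y^2 - 6.84*y - 2.11
(2) = 12*t^3 + 27*t^2 - 114*t - 81
(3) = 72*k^2 - 36*k - 4
(4) = 2*x + 1
(5) = 2*u + 3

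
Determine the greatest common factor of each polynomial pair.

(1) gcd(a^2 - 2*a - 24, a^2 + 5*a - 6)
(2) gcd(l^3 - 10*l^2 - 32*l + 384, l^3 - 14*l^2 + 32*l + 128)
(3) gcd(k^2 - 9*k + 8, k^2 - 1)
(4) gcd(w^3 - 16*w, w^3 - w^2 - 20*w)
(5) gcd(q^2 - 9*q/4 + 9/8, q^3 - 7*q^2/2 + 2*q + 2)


(1) = 1
(2) = l^2 - 16*l + 64
(3) = gcd((k - 8)*(k - 1), (k - 1)*(k + 1)) = k - 1
(4) = gcd(w*(w - 4)*(w + 4), w*(w - 5)*(w + 4)) = w^2 + 4*w
(5) = 1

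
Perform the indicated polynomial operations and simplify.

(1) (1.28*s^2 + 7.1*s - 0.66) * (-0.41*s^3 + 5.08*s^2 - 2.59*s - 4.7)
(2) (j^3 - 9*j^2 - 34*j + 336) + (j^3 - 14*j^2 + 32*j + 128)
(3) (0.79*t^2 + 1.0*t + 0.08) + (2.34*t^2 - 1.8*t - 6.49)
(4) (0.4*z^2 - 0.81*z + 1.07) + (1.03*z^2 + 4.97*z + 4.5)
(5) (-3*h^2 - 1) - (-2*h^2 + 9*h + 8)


(1) = -0.5248*s^5 + 3.5914*s^4 + 33.0234*s^3 - 27.7578*s^2 - 31.6606*s + 3.102
(2) = 2*j^3 - 23*j^2 - 2*j + 464
(3) = 3.13*t^2 - 0.8*t - 6.41
(4) = 1.43*z^2 + 4.16*z + 5.57
(5) = -h^2 - 9*h - 9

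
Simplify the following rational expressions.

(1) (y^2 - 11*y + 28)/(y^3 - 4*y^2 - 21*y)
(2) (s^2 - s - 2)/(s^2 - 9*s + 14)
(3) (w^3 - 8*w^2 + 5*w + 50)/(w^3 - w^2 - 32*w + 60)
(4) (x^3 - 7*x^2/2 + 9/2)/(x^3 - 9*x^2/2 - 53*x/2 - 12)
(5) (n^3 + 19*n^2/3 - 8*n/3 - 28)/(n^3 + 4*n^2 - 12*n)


(1) = (y - 4)/(y^2 + 3*y)
(2) = (s + 1)/(s - 7)
(3) = (w^2 - 3*w - 10)/(w^2 + 4*w - 12)
(4) = (2*x^3 - 7*x^2 + 9)/(2*x^3 - 9*x^2 - 53*x - 24)
(5) = (3*n + 7)/(3*n)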